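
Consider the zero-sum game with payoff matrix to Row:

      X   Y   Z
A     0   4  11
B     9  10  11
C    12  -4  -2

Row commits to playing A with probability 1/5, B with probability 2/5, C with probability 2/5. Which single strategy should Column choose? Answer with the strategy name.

If Column plays X, Row's expected payoff is (1/5)·0 + (2/5)·9 + (2/5)·12 = 42/5.
If Column plays Y, Row's expected payoff is (1/5)·4 + (2/5)·10 + (2/5)·(-4) = 16/5.
If Column plays Z, Row's expected payoff is (1/5)·11 + (2/5)·11 + (2/5)·(-2) = 29/5.
Column minimizes Row's payoff; the smallest is 16/5, so the best response is Y.

Y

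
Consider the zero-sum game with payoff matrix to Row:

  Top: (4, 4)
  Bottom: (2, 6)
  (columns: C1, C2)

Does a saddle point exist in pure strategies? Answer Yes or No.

Yes

Row minima: Top → 4, Bottom → 2; maximin = 4.
Column maxima: C1 → 4, C2 → 6; minimax = 4.
maximin = minimax = 4, so a saddle point exists.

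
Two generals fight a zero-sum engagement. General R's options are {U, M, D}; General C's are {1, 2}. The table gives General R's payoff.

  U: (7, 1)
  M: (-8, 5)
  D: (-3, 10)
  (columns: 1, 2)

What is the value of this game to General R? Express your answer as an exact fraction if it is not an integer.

73/19

Row minima: U → 1, M → -8, D → -3; maximin = 1.
Column maxima: 1 → 7, 2 → 10; minimax = 7.
1 ≠ 7, so there is no saddle point; optimal play is mixed.
M is strictly dominated by D, so General R never plays it.
On the remaining 2×2 (U, D vs 1, 2):
Let General R play U with probability p. Expected payoff against 1: 7p + (-3)(1−p) = 10p − 3; against 2: 1p + 10(1−p) = −9p + 10.
Setting these equal: 10p − 3 = −9p + 10 ⇒ 19p = 13 ⇒ p = 13/19, and the value is (10)·(13/19) − 3 = 73/19.
For General C: with q = P(1), equating U's and D's payoffs gives 6q + 1 = −13q + 10 ⇒ q = 9/19.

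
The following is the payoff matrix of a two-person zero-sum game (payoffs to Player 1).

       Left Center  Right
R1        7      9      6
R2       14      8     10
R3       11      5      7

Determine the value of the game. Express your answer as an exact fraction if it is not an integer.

Row minima: R1 → 6, R2 → 8, R3 → 5; maximin = 8.
Column maxima: Left → 14, Center → 9, Right → 10; minimax = 9.
8 ≠ 9, so there is no saddle point; optimal play is mixed.
R3 is strictly dominated by R2, so Player 1 never plays it.
Left is strictly dominated by Right (it gives Player 1 strictly more in every row), so Player 2 never plays it.
On the remaining 2×2 (R1, R2 vs Center, Right):
Let Player 1 play R1 with probability p. Expected payoff against Center: 9p + 8(1−p) = p + 8; against Right: 6p + 10(1−p) = −4p + 10.
Setting these equal: p + 8 = −4p + 10 ⇒ 5p = 2 ⇒ p = 2/5, and the value is (1)·(2/5) + 8 = 42/5.
For Player 2: with q = P(Center), equating R1's and R2's payoffs gives 3q + 6 = −2q + 10 ⇒ q = 4/5.

42/5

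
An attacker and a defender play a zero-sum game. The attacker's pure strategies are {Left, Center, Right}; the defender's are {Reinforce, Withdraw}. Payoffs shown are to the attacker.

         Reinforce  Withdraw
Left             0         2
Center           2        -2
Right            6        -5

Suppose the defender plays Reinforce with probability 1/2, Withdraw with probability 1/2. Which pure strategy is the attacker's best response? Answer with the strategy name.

Left

Expected payoff of Left: (1/2)·0 + (1/2)·2 = 1.
Expected payoff of Center: (1/2)·2 + (1/2)·(-2) = 0.
Expected payoff of Right: (1/2)·6 + (1/2)·(-5) = 1/2.
The largest is 1, so the attacker's best response is Left.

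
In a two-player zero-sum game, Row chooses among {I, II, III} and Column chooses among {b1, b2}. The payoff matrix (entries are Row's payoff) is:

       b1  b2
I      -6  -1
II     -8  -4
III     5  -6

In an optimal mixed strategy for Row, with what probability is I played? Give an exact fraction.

11/16

Row minima: I → -6, II → -8, III → -6; maximin = -6.
Column maxima: b1 → 5, b2 → -1; minimax = -1.
-6 ≠ -1, so there is no saddle point; optimal play is mixed.
II is strictly dominated by I, so Row never plays it.
On the remaining 2×2 (I, III vs b1, b2):
Let Row play I with probability p. Expected payoff against b1: (-6)p + 5(1−p) = −11p + 5; against b2: (-1)p + (-6)(1−p) = 5p − 6.
Setting these equal: −11p + 5 = 5p − 6 ⇒ −16p = -11 ⇒ p = 11/16, and the value is (-11)·(11/16) + 5 = -41/16.
For Column: with q = P(b1), equating I's and III's payoffs gives −5q − 1 = 11q − 6 ⇒ q = 5/16.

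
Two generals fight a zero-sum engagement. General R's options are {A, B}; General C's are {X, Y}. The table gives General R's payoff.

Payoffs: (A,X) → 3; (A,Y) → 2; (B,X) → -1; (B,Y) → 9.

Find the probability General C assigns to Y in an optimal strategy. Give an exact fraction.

Row minima: A → 2, B → -1; maximin = 2.
Column maxima: X → 3, Y → 9; minimax = 3.
2 ≠ 3, so there is no saddle point; optimal play is mixed.
Let General R play A with probability p. Expected payoff against X: 3p + (-1)(1−p) = 4p − 1; against Y: 2p + 9(1−p) = −7p + 9.
Setting these equal: 4p − 1 = −7p + 9 ⇒ 11p = 10 ⇒ p = 10/11, and the value is (4)·(10/11) − 1 = 29/11.
For General C: with q = P(X), equating A's and B's payoffs gives q + 2 = −10q + 9 ⇒ q = 7/11.

4/11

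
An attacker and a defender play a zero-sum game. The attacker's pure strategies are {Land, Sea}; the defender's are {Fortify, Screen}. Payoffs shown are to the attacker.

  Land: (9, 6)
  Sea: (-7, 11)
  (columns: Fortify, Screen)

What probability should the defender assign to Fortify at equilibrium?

5/21

Row minima: Land → 6, Sea → -7; maximin = 6.
Column maxima: Fortify → 9, Screen → 11; minimax = 9.
6 ≠ 9, so there is no saddle point; optimal play is mixed.
Let the attacker play Land with probability p. Expected payoff against Fortify: 9p + (-7)(1−p) = 16p − 7; against Screen: 6p + 11(1−p) = −5p + 11.
Setting these equal: 16p − 7 = −5p + 11 ⇒ 21p = 18 ⇒ p = 6/7, and the value is (16)·(6/7) − 7 = 47/7.
For the defender: with q = P(Fortify), equating Land's and Sea's payoffs gives 3q + 6 = −18q + 11 ⇒ q = 5/21.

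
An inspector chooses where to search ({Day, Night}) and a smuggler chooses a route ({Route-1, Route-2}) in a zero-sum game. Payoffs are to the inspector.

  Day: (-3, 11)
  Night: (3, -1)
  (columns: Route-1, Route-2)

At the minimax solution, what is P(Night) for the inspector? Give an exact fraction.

7/9

Row minima: Day → -3, Night → -1; maximin = -1.
Column maxima: Route-1 → 3, Route-2 → 11; minimax = 3.
-1 ≠ 3, so there is no saddle point; optimal play is mixed.
Let the inspector play Day with probability p. Expected payoff against Route-1: (-3)p + 3(1−p) = −6p + 3; against Route-2: 11p + (-1)(1−p) = 12p − 1.
Setting these equal: −6p + 3 = 12p − 1 ⇒ −18p = -4 ⇒ p = 2/9, and the value is (-6)·(2/9) + 3 = 5/3.
For the smuggler: with q = P(Route-1), equating Day's and Night's payoffs gives −14q + 11 = 4q − 1 ⇒ q = 2/3.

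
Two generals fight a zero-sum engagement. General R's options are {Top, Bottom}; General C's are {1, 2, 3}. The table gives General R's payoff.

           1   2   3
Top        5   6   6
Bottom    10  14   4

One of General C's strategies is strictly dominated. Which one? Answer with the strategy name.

1 holds General R's payoff strictly below 2 in every row: 5 < 6, 10 < 14.
So 2 is strictly dominated for General C.

2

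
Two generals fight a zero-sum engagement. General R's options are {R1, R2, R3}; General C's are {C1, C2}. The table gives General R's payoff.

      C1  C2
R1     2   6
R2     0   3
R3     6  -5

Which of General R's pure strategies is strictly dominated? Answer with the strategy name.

R1 gives a strictly higher payoff than R2 against every column: 2 > 0, 6 > 3.
So R2 is strictly dominated and General R never plays it.

R2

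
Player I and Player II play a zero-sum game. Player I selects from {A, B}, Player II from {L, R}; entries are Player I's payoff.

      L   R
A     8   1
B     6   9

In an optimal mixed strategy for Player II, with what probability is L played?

4/5

Row minima: A → 1, B → 6; maximin = 6.
Column maxima: L → 8, R → 9; minimax = 8.
6 ≠ 8, so there is no saddle point; optimal play is mixed.
Let Player I play A with probability p. Expected payoff against L: 8p + 6(1−p) = 2p + 6; against R: 1p + 9(1−p) = −8p + 9.
Setting these equal: 2p + 6 = −8p + 9 ⇒ 10p = 3 ⇒ p = 3/10, and the value is (2)·(3/10) + 6 = 33/5.
For Player II: with q = P(L), equating A's and B's payoffs gives 7q + 1 = −3q + 9 ⇒ q = 4/5.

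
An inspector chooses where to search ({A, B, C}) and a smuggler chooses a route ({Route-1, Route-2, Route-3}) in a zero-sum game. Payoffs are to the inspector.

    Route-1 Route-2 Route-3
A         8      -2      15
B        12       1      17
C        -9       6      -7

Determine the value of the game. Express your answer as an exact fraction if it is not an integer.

81/26

Row minima: A → -2, B → 1, C → -9; maximin = 1.
Column maxima: Route-1 → 12, Route-2 → 6, Route-3 → 17; minimax = 6.
1 ≠ 6, so there is no saddle point; optimal play is mixed.
A is strictly dominated by B, so the inspector never plays it.
Route-3 is strictly dominated by Route-1 (it gives the inspector strictly more in every row), so the smuggler never plays it.
On the remaining 2×2 (B, C vs Route-1, Route-2):
Let the inspector play B with probability p. Expected payoff against Route-1: 12p + (-9)(1−p) = 21p − 9; against Route-2: 1p + 6(1−p) = −5p + 6.
Setting these equal: 21p − 9 = −5p + 6 ⇒ 26p = 15 ⇒ p = 15/26, and the value is (21)·(15/26) − 9 = 81/26.
For the smuggler: with q = P(Route-1), equating B's and C's payoffs gives 11q + 1 = −15q + 6 ⇒ q = 5/26.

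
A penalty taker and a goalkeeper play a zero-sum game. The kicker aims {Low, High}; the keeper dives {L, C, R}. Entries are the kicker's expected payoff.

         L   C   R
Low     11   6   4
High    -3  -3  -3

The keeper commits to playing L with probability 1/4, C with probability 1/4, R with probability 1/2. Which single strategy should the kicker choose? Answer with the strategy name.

Low

Expected payoff of Low: (1/4)·11 + (1/4)·6 + (1/2)·4 = 25/4.
Expected payoff of High: (1/4)·(-3) + (1/4)·(-3) + (1/2)·(-3) = -3.
The largest is 25/4, so the kicker's best response is Low.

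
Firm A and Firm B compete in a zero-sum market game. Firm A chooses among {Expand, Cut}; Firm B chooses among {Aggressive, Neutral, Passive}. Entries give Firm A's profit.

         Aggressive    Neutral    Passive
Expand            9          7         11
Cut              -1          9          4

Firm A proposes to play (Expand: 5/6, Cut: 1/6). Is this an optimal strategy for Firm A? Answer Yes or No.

Against Aggressive this mix gives (5/6)·9 + (1/6)·(-1) = 22/3.
Against Neutral this mix gives (5/6)·7 + (1/6)·9 = 22/3.
Against Passive this mix gives (5/6)·11 + (1/6)·4 = 59/6.
All of Firm B's active replies (Aggressive, Neutral) yield 22/3, and no column does worse for Firm A. The mix makes Firm B indifferent and guarantees 22/3, so it is optimal.

Yes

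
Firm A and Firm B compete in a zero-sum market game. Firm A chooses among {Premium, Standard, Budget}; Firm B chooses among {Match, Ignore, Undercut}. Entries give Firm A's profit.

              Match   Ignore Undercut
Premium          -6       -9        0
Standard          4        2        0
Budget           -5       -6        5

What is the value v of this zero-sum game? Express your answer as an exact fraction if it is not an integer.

10/13

Row minima: Premium → -9, Standard → 0, Budget → -6; maximin = 0.
Column maxima: Match → 4, Ignore → 2, Undercut → 5; minimax = 2.
0 ≠ 2, so there is no saddle point; optimal play is mixed.
Premium is strictly dominated by Budget, so Firm A never plays it.
Match is strictly dominated by Ignore (it gives Firm A strictly more in every row), so Firm B never plays it.
On the remaining 2×2 (Standard, Budget vs Ignore, Undercut):
Let Firm A play Standard with probability p. Expected payoff against Ignore: 2p + (-6)(1−p) = 8p − 6; against Undercut: 0p + 5(1−p) = −5p + 5.
Setting these equal: 8p − 6 = −5p + 5 ⇒ 13p = 11 ⇒ p = 11/13, and the value is (8)·(11/13) − 6 = 10/13.
For Firm B: with q = P(Ignore), equating Standard's and Budget's payoffs gives 2q = −11q + 5 ⇒ q = 5/13.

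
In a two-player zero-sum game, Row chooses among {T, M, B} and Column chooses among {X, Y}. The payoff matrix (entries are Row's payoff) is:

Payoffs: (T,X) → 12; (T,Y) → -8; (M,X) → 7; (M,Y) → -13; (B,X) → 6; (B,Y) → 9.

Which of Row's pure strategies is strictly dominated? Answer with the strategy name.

M

T gives a strictly higher payoff than M against every column: 12 > 7, -8 > -13.
So M is strictly dominated and Row never plays it.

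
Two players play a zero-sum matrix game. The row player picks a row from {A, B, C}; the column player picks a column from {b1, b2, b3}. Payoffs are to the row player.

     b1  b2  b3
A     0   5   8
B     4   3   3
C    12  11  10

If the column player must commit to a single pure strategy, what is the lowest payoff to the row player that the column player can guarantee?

Column maxima: b1 → 12, b2 → 11, b3 → 10.
The smallest of these is 10.

10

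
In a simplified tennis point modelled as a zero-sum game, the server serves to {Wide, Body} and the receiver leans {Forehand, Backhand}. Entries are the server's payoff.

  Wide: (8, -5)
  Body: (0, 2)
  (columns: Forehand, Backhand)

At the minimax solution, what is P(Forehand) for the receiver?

7/15

Row minima: Wide → -5, Body → 0; maximin = 0.
Column maxima: Forehand → 8, Backhand → 2; minimax = 2.
0 ≠ 2, so there is no saddle point; optimal play is mixed.
Let the server play Wide with probability p. Expected payoff against Forehand: 8p + 0(1−p) = 8p; against Backhand: (-5)p + 2(1−p) = −7p + 2.
Setting these equal: 8p = −7p + 2 ⇒ 15p = 2 ⇒ p = 2/15, and the value is (8)·(2/15) = 16/15.
For the receiver: with q = P(Forehand), equating Wide's and Body's payoffs gives 13q − 5 = −2q + 2 ⇒ q = 7/15.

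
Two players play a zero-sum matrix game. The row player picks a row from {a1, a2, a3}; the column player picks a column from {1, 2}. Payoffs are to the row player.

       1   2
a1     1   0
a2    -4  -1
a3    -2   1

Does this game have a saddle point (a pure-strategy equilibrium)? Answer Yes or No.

Row minima: a1 → 0, a2 → -4, a3 → -2; maximin = 0.
Column maxima: 1 → 1, 2 → 1; minimax = 1.
0 ≠ 1, so no pure-strategy equilibrium exists.

No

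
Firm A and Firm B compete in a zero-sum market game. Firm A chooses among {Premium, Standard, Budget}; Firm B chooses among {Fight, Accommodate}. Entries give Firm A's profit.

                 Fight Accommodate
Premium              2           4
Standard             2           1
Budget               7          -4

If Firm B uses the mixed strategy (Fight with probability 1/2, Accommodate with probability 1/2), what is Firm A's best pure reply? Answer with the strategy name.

Premium

Expected payoff of Premium: (1/2)·2 + (1/2)·4 = 3.
Expected payoff of Standard: (1/2)·2 + (1/2)·1 = 3/2.
Expected payoff of Budget: (1/2)·7 + (1/2)·(-4) = 3/2.
The largest is 3, so Firm A's best response is Premium.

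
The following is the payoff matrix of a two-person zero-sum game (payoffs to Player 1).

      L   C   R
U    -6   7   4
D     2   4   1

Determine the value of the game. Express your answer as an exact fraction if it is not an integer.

Row minima: U → -6, D → 1; maximin = 1.
Column maxima: L → 2, C → 7, R → 4; minimax = 2.
1 ≠ 2, so there is no saddle point; optimal play is mixed.
C is strictly dominated by L (it gives Player 1 strictly more in every row), so Player 2 never plays it.
On the remaining 2×2 (U, D vs L, R):
Let Player 1 play U with probability p. Expected payoff against L: (-6)p + 2(1−p) = −8p + 2; against R: 4p + 1(1−p) = 3p + 1.
Setting these equal: −8p + 2 = 3p + 1 ⇒ −11p = -1 ⇒ p = 1/11, and the value is (-8)·(1/11) + 2 = 14/11.
For Player 2: with q = P(L), equating U's and D's payoffs gives −10q + 4 = q + 1 ⇒ q = 3/11.

14/11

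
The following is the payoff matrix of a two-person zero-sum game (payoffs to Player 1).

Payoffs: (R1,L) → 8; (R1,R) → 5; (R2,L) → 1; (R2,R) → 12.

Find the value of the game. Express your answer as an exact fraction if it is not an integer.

13/2

Row minima: R1 → 5, R2 → 1; maximin = 5.
Column maxima: L → 8, R → 12; minimax = 8.
5 ≠ 8, so there is no saddle point; optimal play is mixed.
Let Player 1 play R1 with probability p. Expected payoff against L: 8p + 1(1−p) = 7p + 1; against R: 5p + 12(1−p) = −7p + 12.
Setting these equal: 7p + 1 = −7p + 12 ⇒ 14p = 11 ⇒ p = 11/14, and the value is (7)·(11/14) + 1 = 13/2.
For Player 2: with q = P(L), equating R1's and R2's payoffs gives 3q + 5 = −11q + 12 ⇒ q = 1/2.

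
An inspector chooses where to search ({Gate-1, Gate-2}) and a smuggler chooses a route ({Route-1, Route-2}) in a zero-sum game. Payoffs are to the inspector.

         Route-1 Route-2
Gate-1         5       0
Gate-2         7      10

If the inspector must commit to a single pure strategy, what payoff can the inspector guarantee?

Row minima: Gate-1 → 0, Gate-2 → 7.
The best of these is 7.

7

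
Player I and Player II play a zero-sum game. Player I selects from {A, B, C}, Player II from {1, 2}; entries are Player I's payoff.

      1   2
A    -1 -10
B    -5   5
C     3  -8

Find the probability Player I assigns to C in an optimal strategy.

Row minima: A → -10, B → -5, C → -8; maximin = -5.
Column maxima: 1 → 3, 2 → 5; minimax = 3.
-5 ≠ 3, so there is no saddle point; optimal play is mixed.
A is strictly dominated by C, so Player I never plays it.
On the remaining 2×2 (B, C vs 1, 2):
Let Player I play B with probability p. Expected payoff against 1: (-5)p + 3(1−p) = −8p + 3; against 2: 5p + (-8)(1−p) = 13p − 8.
Setting these equal: −8p + 3 = 13p − 8 ⇒ −21p = -11 ⇒ p = 11/21, and the value is (-8)·(11/21) + 3 = -25/21.
For Player II: with q = P(1), equating B's and C's payoffs gives −10q + 5 = 11q − 8 ⇒ q = 13/21.

10/21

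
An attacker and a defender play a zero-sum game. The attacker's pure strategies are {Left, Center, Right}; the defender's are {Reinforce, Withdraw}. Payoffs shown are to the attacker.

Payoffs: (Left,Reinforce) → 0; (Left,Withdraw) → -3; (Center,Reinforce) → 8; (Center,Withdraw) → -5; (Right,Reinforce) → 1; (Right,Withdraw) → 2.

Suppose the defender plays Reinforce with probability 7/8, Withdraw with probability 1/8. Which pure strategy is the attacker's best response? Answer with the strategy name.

Center

Expected payoff of Left: (7/8)·0 + (1/8)·(-3) = -3/8.
Expected payoff of Center: (7/8)·8 + (1/8)·(-5) = 51/8.
Expected payoff of Right: (7/8)·1 + (1/8)·2 = 9/8.
The largest is 51/8, so the attacker's best response is Center.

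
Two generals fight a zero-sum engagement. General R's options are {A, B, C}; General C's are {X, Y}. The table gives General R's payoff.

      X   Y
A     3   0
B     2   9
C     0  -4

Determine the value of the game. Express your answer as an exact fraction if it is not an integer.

27/10

Row minima: A → 0, B → 2, C → -4; maximin = 2.
Column maxima: X → 3, Y → 9; minimax = 3.
2 ≠ 3, so there is no saddle point; optimal play is mixed.
C is strictly dominated by A, so General R never plays it.
On the remaining 2×2 (A, B vs X, Y):
Let General R play A with probability p. Expected payoff against X: 3p + 2(1−p) = p + 2; against Y: 0p + 9(1−p) = −9p + 9.
Setting these equal: p + 2 = −9p + 9 ⇒ 10p = 7 ⇒ p = 7/10, and the value is (1)·(7/10) + 2 = 27/10.
For General C: with q = P(X), equating A's and B's payoffs gives 3q = −7q + 9 ⇒ q = 9/10.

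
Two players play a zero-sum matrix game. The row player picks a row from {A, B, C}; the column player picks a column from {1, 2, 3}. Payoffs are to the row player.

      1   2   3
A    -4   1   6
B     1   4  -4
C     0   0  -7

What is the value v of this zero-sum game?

Row minima: A → -4, B → -4, C → -7; maximin = -4.
Column maxima: 1 → 1, 2 → 4, 3 → 6; minimax = 1.
-4 ≠ 1, so there is no saddle point; optimal play is mixed.
C is strictly dominated by B, so the row player never plays it.
With C eliminated, 2 is strictly dominated by 1 (it gives the row player strictly more in every remaining row), so the column player never plays it.
On the remaining 2×2 (A, B vs 1, 3):
Let the row player play A with probability p. Expected payoff against 1: (-4)p + 1(1−p) = −5p + 1; against 3: 6p + (-4)(1−p) = 10p − 4.
Setting these equal: −5p + 1 = 10p − 4 ⇒ −15p = -5 ⇒ p = 1/3, and the value is (-5)·(1/3) + 1 = -2/3.
For the column player: with q = P(1), equating A's and B's payoffs gives −10q + 6 = 5q − 4 ⇒ q = 2/3.

-2/3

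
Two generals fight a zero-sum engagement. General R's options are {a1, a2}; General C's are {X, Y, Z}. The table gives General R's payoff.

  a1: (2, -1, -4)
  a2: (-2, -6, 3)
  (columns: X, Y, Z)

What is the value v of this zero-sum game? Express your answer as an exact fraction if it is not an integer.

Row minima: a1 → -4, a2 → -6; maximin = -4.
Column maxima: X → 2, Y → -1, Z → 3; minimax = -1.
-4 ≠ -1, so there is no saddle point; optimal play is mixed.
X is strictly dominated by Y (it gives General R strictly more in every row), so General C never plays it.
On the remaining 2×2 (a1, a2 vs Y, Z):
Let General R play a1 with probability p. Expected payoff against Y: (-1)p + (-6)(1−p) = 5p − 6; against Z: (-4)p + 3(1−p) = −7p + 3.
Setting these equal: 5p − 6 = −7p + 3 ⇒ 12p = 9 ⇒ p = 3/4, and the value is (5)·(3/4) − 6 = -9/4.
For General C: with q = P(Y), equating a1's and a2's payoffs gives 3q − 4 = −9q + 3 ⇒ q = 7/12.

-9/4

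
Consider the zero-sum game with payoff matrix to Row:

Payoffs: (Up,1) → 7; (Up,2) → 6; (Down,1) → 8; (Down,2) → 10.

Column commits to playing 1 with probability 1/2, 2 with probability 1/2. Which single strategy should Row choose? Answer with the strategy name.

Expected payoff of Up: (1/2)·7 + (1/2)·6 = 13/2.
Expected payoff of Down: (1/2)·8 + (1/2)·10 = 9.
The largest is 9, so Row's best response is Down.

Down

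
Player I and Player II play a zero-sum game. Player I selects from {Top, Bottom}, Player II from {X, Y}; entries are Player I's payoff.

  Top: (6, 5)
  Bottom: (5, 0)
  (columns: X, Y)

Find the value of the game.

5

Row minima: Top → 5, Bottom → 0; maximin = 5.
Column maxima: X → 6, Y → 5; minimax = 5.
Since maximin = minimax = 5, there is a saddle point and the value is 5.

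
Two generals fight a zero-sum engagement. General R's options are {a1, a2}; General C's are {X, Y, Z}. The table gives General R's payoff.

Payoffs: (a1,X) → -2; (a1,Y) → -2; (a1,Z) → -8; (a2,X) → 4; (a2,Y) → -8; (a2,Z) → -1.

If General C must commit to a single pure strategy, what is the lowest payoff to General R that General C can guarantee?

Column maxima: X → 4, Y → -2, Z → -1.
The smallest of these is -2.

-2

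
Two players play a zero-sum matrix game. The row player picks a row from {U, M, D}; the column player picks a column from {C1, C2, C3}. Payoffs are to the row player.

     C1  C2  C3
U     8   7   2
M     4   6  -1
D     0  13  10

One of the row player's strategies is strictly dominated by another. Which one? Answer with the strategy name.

M

U gives a strictly higher payoff than M against every column: 8 > 4, 7 > 6, 2 > -1.
So M is strictly dominated and the row player never plays it.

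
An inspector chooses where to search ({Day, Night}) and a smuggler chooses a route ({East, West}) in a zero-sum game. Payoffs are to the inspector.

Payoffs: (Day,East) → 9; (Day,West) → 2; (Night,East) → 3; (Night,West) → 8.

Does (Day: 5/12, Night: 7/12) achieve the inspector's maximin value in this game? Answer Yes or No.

Yes

Against East this mix gives (5/12)·9 + (7/12)·3 = 11/2.
Against West this mix gives (5/12)·2 + (7/12)·8 = 11/2.
All of the smuggler's active replies (East, West) yield 11/2, and no column does worse for the inspector. The mix makes the smuggler indifferent and guarantees 11/2, so it is optimal.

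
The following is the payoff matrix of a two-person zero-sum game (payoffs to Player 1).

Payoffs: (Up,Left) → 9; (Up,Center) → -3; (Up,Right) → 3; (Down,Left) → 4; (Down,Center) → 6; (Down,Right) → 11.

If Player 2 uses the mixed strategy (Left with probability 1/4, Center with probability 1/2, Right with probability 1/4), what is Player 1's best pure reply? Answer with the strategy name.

Expected payoff of Up: (1/4)·9 + (1/2)·(-3) + (1/4)·3 = 3/2.
Expected payoff of Down: (1/4)·4 + (1/2)·6 + (1/4)·11 = 27/4.
The largest is 27/4, so Player 1's best response is Down.

Down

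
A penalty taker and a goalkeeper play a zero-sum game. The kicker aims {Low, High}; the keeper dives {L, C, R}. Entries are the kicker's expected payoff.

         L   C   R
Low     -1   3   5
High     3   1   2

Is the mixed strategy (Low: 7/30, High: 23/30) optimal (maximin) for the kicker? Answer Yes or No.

No

Against L this mix gives (7/30)·(-1) + (23/30)·3 = 31/15.
Against C this mix gives (7/30)·3 + (23/30)·1 = 22/15.
Against R this mix gives (7/30)·5 + (23/30)·2 = 27/10.
The keeper will play C, holding the kicker to 22/15. Shifting weight toward the row that does better against C would raise this floor (the equalizing mix achieves 5/3 against both C and L), so the proposed strategy is not optimal.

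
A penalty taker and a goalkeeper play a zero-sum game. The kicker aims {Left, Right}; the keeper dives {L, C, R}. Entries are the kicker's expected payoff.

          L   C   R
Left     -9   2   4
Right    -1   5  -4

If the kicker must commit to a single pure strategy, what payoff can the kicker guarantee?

-4

Row minima: Left → -9, Right → -4.
The best of these is -4.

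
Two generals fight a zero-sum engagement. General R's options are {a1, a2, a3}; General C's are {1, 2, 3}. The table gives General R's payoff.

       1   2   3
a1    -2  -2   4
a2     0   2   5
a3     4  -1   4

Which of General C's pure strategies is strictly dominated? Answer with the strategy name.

2 holds General R's payoff strictly below 3 in every row: -2 < 4, 2 < 5, -1 < 4.
So 3 is strictly dominated for General C.

3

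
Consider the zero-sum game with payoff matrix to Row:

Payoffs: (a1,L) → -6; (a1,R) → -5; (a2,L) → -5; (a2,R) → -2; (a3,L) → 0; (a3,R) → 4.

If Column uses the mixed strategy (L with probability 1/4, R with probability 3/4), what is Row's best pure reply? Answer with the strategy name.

a3

Expected payoff of a1: (1/4)·(-6) + (3/4)·(-5) = -21/4.
Expected payoff of a2: (1/4)·(-5) + (3/4)·(-2) = -11/4.
Expected payoff of a3: (1/4)·0 + (3/4)·4 = 3.
The largest is 3, so Row's best response is a3.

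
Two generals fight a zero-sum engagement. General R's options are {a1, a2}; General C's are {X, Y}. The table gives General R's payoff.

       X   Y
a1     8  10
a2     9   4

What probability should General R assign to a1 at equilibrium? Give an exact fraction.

Row minima: a1 → 8, a2 → 4; maximin = 8.
Column maxima: X → 9, Y → 10; minimax = 9.
8 ≠ 9, so there is no saddle point; optimal play is mixed.
Let General R play a1 with probability p. Expected payoff against X: 8p + 9(1−p) = −p + 9; against Y: 10p + 4(1−p) = 6p + 4.
Setting these equal: −p + 9 = 6p + 4 ⇒ −7p = -5 ⇒ p = 5/7, and the value is (-1)·(5/7) + 9 = 58/7.
For General C: with q = P(X), equating a1's and a2's payoffs gives −2q + 10 = 5q + 4 ⇒ q = 6/7.

5/7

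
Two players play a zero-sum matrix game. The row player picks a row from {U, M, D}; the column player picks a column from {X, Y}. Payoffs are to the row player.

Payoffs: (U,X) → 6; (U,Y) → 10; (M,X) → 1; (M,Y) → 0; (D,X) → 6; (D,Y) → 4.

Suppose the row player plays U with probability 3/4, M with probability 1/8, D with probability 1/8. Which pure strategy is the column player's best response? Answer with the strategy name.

If the column player plays X, the row player's expected payoff is (3/4)·6 + (1/8)·1 + (1/8)·6 = 43/8.
If the column player plays Y, the row player's expected payoff is (3/4)·10 + (1/8)·0 + (1/8)·4 = 8.
The column player minimizes the row player's payoff; the smallest is 43/8, so the best response is X.

X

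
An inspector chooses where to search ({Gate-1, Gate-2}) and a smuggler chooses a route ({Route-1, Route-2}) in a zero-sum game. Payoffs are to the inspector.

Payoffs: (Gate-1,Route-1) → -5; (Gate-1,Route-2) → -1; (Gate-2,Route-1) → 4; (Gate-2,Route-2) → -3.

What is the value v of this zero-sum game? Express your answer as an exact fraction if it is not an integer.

-19/11

Row minima: Gate-1 → -5, Gate-2 → -3; maximin = -3.
Column maxima: Route-1 → 4, Route-2 → -1; minimax = -1.
-3 ≠ -1, so there is no saddle point; optimal play is mixed.
Let the inspector play Gate-1 with probability p. Expected payoff against Route-1: (-5)p + 4(1−p) = −9p + 4; against Route-2: (-1)p + (-3)(1−p) = 2p − 3.
Setting these equal: −9p + 4 = 2p − 3 ⇒ −11p = -7 ⇒ p = 7/11, and the value is (-9)·(7/11) + 4 = -19/11.
For the smuggler: with q = P(Route-1), equating Gate-1's and Gate-2's payoffs gives −4q − 1 = 7q − 3 ⇒ q = 2/11.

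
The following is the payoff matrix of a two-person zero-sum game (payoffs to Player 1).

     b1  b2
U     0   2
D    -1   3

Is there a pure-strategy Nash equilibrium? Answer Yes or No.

Row minima: U → 0, D → -1; maximin = 0.
Column maxima: b1 → 0, b2 → 3; minimax = 0.
maximin = minimax = 0, so a saddle point exists.

Yes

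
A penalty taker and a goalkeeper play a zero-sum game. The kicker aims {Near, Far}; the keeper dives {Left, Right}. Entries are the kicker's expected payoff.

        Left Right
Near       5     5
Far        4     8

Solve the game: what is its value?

Row minima: Near → 5, Far → 4; maximin = 5.
Column maxima: Left → 5, Right → 8; minimax = 5.
Since maximin = minimax = 5, there is a saddle point and the value is 5.

5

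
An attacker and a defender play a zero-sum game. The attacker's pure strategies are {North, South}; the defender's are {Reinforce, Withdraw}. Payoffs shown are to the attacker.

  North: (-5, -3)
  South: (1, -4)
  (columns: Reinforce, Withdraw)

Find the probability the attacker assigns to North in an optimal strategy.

Row minima: North → -5, South → -4; maximin = -4.
Column maxima: Reinforce → 1, Withdraw → -3; minimax = -3.
-4 ≠ -3, so there is no saddle point; optimal play is mixed.
Let the attacker play North with probability p. Expected payoff against Reinforce: (-5)p + 1(1−p) = −6p + 1; against Withdraw: (-3)p + (-4)(1−p) = p − 4.
Setting these equal: −6p + 1 = p − 4 ⇒ −7p = -5 ⇒ p = 5/7, and the value is (-6)·(5/7) + 1 = -23/7.
For the defender: with q = P(Reinforce), equating North's and South's payoffs gives −2q − 3 = 5q − 4 ⇒ q = 1/7.

5/7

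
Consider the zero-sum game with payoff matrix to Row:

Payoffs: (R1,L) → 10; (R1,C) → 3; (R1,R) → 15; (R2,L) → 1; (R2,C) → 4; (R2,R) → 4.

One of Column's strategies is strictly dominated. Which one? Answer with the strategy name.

R

L holds Row's payoff strictly below R in every row: 10 < 15, 1 < 4.
So R is strictly dominated for Column.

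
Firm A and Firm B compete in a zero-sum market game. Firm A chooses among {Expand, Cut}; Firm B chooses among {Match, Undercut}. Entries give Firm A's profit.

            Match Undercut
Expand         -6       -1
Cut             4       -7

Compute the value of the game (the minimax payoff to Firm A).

Row minima: Expand → -6, Cut → -7; maximin = -6.
Column maxima: Match → 4, Undercut → -1; minimax = -1.
-6 ≠ -1, so there is no saddle point; optimal play is mixed.
Let Firm A play Expand with probability p. Expected payoff against Match: (-6)p + 4(1−p) = −10p + 4; against Undercut: (-1)p + (-7)(1−p) = 6p − 7.
Setting these equal: −10p + 4 = 6p − 7 ⇒ −16p = -11 ⇒ p = 11/16, and the value is (-10)·(11/16) + 4 = -23/8.
For Firm B: with q = P(Match), equating Expand's and Cut's payoffs gives −5q − 1 = 11q − 7 ⇒ q = 3/8.

-23/8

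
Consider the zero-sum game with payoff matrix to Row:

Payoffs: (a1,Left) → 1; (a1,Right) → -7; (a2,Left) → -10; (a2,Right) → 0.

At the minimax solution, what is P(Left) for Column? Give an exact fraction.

Row minima: a1 → -7, a2 → -10; maximin = -7.
Column maxima: Left → 1, Right → 0; minimax = 0.
-7 ≠ 0, so there is no saddle point; optimal play is mixed.
Let Row play a1 with probability p. Expected payoff against Left: 1p + (-10)(1−p) = 11p − 10; against Right: (-7)p + 0(1−p) = −7p.
Setting these equal: 11p − 10 = −7p ⇒ 18p = 10 ⇒ p = 5/9, and the value is (11)·(5/9) − 10 = -35/9.
For Column: with q = P(Left), equating a1's and a2's payoffs gives 8q − 7 = −10q ⇒ q = 7/18.

7/18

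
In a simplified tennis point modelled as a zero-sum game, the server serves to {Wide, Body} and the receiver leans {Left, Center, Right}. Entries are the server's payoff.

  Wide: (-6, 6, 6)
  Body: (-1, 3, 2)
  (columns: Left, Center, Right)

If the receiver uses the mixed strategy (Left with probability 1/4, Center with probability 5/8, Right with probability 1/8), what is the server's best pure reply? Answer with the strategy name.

Wide

Expected payoff of Wide: (1/4)·(-6) + (5/8)·6 + (1/8)·6 = 3.
Expected payoff of Body: (1/4)·(-1) + (5/8)·3 + (1/8)·2 = 15/8.
The largest is 3, so the server's best response is Wide.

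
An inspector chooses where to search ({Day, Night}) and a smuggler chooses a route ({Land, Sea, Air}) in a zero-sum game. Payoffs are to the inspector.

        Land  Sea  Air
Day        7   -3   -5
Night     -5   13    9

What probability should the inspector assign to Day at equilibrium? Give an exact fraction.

Row minima: Day → -5, Night → -5; maximin = -5.
Column maxima: Land → 7, Sea → 13, Air → 9; minimax = 7.
-5 ≠ 7, so there is no saddle point; optimal play is mixed.
Sea is strictly dominated by Air (it gives the inspector strictly more in every row), so the smuggler never plays it.
On the remaining 2×2 (Day, Night vs Land, Air):
Let the inspector play Day with probability p. Expected payoff against Land: 7p + (-5)(1−p) = 12p − 5; against Air: (-5)p + 9(1−p) = −14p + 9.
Setting these equal: 12p − 5 = −14p + 9 ⇒ 26p = 14 ⇒ p = 7/13, and the value is (12)·(7/13) − 5 = 19/13.
For the smuggler: with q = P(Land), equating Day's and Night's payoffs gives 12q − 5 = −14q + 9 ⇒ q = 7/13.

7/13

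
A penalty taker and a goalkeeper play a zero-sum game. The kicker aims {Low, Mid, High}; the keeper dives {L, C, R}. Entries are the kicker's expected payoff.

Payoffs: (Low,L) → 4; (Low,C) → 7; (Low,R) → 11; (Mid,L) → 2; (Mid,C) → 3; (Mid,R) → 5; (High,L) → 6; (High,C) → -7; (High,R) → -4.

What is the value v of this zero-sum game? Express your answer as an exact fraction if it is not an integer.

Row minima: Low → 4, Mid → 2, High → -7; maximin = 4.
Column maxima: L → 6, C → 7, R → 11; minimax = 6.
4 ≠ 6, so there is no saddle point; optimal play is mixed.
Mid is strictly dominated by Low, so the kicker never plays it.
R is strictly dominated by C (it gives the kicker strictly more in every row), so the keeper never plays it.
On the remaining 2×2 (Low, High vs L, C):
Let the kicker play Low with probability p. Expected payoff against L: 4p + 6(1−p) = −2p + 6; against C: 7p + (-7)(1−p) = 14p − 7.
Setting these equal: −2p + 6 = 14p − 7 ⇒ −16p = -13 ⇒ p = 13/16, and the value is (-2)·(13/16) + 6 = 35/8.
For the keeper: with q = P(L), equating Low's and High's payoffs gives −3q + 7 = 13q − 7 ⇒ q = 7/8.

35/8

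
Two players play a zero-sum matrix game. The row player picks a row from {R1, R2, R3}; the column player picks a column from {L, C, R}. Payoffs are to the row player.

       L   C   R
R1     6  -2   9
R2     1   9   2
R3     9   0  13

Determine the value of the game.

81/17

Row minima: R1 → -2, R2 → 1, R3 → 0; maximin = 1.
Column maxima: L → 9, C → 9, R → 13; minimax = 9.
1 ≠ 9, so there is no saddle point; optimal play is mixed.
R1 is strictly dominated by R3, so the row player never plays it.
R is strictly dominated by L (it gives the row player strictly more in every row), so the column player never plays it.
On the remaining 2×2 (R2, R3 vs L, C):
Let the row player play R2 with probability p. Expected payoff against L: 1p + 9(1−p) = −8p + 9; against C: 9p + 0(1−p) = 9p.
Setting these equal: −8p + 9 = 9p ⇒ −17p = -9 ⇒ p = 9/17, and the value is (-8)·(9/17) + 9 = 81/17.
For the column player: with q = P(L), equating R2's and R3's payoffs gives −8q + 9 = 9q ⇒ q = 9/17.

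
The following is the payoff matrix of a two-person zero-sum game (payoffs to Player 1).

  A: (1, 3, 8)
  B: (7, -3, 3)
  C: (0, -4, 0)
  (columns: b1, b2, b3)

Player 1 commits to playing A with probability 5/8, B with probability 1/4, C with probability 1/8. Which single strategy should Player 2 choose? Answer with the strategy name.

If Player 2 plays b1, Player 1's expected payoff is (5/8)·1 + (1/4)·7 + (1/8)·0 = 19/8.
If Player 2 plays b2, Player 1's expected payoff is (5/8)·3 + (1/4)·(-3) + (1/8)·(-4) = 5/8.
If Player 2 plays b3, Player 1's expected payoff is (5/8)·8 + (1/4)·3 + (1/8)·0 = 23/4.
Player 2 minimizes Player 1's payoff; the smallest is 5/8, so the best response is b2.

b2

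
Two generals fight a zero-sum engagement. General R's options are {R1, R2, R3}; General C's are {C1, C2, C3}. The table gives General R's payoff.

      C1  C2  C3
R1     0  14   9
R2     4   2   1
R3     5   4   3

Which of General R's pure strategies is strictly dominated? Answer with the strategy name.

R3 gives a strictly higher payoff than R2 against every column: 5 > 4, 4 > 2, 3 > 1.
So R2 is strictly dominated and General R never plays it.

R2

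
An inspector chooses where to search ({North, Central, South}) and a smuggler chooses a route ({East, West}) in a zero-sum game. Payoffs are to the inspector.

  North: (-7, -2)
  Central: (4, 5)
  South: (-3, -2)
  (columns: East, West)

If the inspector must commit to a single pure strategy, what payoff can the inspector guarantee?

4

Row minima: North → -7, Central → 4, South → -3.
The best of these is 4.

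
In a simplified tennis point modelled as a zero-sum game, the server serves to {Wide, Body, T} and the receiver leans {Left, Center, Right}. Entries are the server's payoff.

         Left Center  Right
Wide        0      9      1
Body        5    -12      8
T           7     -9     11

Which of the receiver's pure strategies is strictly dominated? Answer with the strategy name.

Left holds the server's payoff strictly below Right in every row: 0 < 1, 5 < 8, 7 < 11.
So Right is strictly dominated for the receiver.

Right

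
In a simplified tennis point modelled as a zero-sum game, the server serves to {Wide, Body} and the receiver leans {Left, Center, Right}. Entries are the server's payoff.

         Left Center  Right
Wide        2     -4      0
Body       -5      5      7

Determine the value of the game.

-5/8

Row minima: Wide → -4, Body → -5; maximin = -4.
Column maxima: Left → 2, Center → 5, Right → 7; minimax = 2.
-4 ≠ 2, so there is no saddle point; optimal play is mixed.
Right is strictly dominated by Center (it gives the server strictly more in every row), so the receiver never plays it.
On the remaining 2×2 (Wide, Body vs Left, Center):
Let the server play Wide with probability p. Expected payoff against Left: 2p + (-5)(1−p) = 7p − 5; against Center: (-4)p + 5(1−p) = −9p + 5.
Setting these equal: 7p − 5 = −9p + 5 ⇒ 16p = 10 ⇒ p = 5/8, and the value is (7)·(5/8) − 5 = -5/8.
For the receiver: with q = P(Left), equating Wide's and Body's payoffs gives 6q − 4 = −10q + 5 ⇒ q = 9/16.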